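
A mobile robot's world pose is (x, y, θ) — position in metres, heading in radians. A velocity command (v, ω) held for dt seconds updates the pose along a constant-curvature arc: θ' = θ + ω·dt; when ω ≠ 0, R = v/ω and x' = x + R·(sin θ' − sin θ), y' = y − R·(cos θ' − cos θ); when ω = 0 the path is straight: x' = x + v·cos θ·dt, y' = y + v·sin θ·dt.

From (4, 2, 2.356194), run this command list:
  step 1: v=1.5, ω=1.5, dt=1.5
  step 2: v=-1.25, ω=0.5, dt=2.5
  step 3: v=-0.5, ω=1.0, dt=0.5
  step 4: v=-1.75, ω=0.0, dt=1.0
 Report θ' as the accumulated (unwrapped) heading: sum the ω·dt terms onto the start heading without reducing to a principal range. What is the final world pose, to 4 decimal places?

step 1: θ'=4.6062 (R=1.0000) → pose (2.2985, 1.3989, 4.6062)
step 2: θ'=5.8562 (R=-2.5000) → pose (0.8479, 3.9394, 5.8562)
step 3: θ'=6.3562 (R=-0.5000) → pose (0.6044, 3.9830, 6.3562)
step 4: θ'=6.3562 (straight) → pose (-1.1409, 3.8553, 6.3562)

(-1.1409, 3.8553, 6.3562)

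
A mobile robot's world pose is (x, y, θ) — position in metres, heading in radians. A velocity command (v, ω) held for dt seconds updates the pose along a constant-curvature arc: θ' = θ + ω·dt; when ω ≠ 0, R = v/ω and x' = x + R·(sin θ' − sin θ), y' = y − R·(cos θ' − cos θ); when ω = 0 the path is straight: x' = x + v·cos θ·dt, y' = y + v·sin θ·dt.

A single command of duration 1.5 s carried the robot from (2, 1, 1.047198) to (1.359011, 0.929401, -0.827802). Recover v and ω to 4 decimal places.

v = -0.5000, ω = -1.2500

Δθ = -0.827802 − 1.047198 = -1.875000
ω = Δθ/dt = -1.875000/1.5 = -1.2500
R = Δx/(sin θ' − sin θ) = 0.4000
v = R·ω = 0.4000·-1.2500 = -0.5000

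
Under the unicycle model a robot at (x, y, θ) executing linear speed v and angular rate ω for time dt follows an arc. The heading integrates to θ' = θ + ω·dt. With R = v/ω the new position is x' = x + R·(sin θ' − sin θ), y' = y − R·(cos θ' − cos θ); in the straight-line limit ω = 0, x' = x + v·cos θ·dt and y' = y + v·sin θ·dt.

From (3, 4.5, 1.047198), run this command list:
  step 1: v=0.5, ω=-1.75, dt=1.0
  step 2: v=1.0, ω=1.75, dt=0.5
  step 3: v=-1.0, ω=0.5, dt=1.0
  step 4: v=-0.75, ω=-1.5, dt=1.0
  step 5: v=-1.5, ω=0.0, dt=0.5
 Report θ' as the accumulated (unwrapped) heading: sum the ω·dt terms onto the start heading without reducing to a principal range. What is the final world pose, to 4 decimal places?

step 1: θ'=-0.7028 (R=-0.2857) → pose (3.4321, 4.5752, -0.7028)
step 2: θ'=0.1722 (R=0.5714) → pose (3.8994, 4.4482, 0.1722)
step 3: θ'=0.6722 (R=-2.0000) → pose (2.9967, 4.0427, 0.6722)
step 4: θ'=-0.8278 (R=0.5000) → pose (2.3171, 4.0957, -0.8278)
step 5: θ'=-0.8278 (straight) → pose (1.8097, 4.6480, -0.8278)

(1.8097, 4.6480, -0.8278)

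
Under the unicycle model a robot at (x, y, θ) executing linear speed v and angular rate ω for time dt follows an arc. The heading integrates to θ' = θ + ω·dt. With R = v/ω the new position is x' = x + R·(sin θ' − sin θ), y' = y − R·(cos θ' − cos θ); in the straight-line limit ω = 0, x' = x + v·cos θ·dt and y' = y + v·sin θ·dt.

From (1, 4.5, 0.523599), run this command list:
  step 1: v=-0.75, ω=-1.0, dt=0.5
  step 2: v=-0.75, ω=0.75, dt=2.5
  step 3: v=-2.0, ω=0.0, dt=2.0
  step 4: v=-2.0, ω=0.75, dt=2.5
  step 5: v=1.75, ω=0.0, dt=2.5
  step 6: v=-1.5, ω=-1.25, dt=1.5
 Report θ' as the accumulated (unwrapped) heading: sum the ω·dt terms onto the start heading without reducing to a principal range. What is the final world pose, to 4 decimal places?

(3.4225, -5.1684, 1.8986)

step 1: θ'=0.0236 (R=0.7500) → pose (0.6427, 4.3997, 0.0236)
step 2: θ'=1.8986 (R=-1.0000) → pose (-0.2805, 3.0780, 1.8986)
step 3: θ'=1.8986 (straight) → pose (1.0074, -0.7090, 1.8986)
step 4: θ'=3.7736 (R=-2.6667) → pose (5.1074, -2.0020, 3.7736)
step 5: θ'=3.7736 (straight) → pose (1.5775, -4.5866, 3.7736)
step 6: θ'=1.8986 (R=1.2000) → pose (3.4225, -5.1684, 1.8986)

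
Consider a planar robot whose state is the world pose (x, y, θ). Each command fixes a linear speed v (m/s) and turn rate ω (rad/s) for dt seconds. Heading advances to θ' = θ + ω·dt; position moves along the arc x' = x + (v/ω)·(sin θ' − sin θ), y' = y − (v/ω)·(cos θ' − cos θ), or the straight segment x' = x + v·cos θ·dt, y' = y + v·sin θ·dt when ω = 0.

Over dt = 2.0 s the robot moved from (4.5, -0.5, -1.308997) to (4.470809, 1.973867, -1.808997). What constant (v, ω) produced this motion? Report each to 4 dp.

v = -1.2500, ω = -0.2500

Δθ = -1.808997 − -1.308997 = -0.500000
ω = Δθ/dt = -0.500000/2.0 = -0.2500
R = −Δy/(cos θ' − cos θ) = 5.0000
v = R·ω = 5.0000·-0.2500 = -1.2500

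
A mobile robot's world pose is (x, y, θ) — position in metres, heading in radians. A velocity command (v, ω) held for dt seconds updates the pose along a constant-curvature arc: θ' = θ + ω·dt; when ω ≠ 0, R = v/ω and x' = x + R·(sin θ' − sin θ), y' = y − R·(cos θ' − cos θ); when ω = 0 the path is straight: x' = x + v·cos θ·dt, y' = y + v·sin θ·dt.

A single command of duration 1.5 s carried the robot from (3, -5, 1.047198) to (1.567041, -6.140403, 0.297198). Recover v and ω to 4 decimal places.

v = -1.2500, ω = -0.5000

Δθ = 0.297198 − 1.047198 = -0.750000
ω = Δθ/dt = -0.750000/1.5 = -0.5000
R = Δx/(sin θ' − sin θ) = 2.5000
v = R·ω = 2.5000·-0.5000 = -1.2500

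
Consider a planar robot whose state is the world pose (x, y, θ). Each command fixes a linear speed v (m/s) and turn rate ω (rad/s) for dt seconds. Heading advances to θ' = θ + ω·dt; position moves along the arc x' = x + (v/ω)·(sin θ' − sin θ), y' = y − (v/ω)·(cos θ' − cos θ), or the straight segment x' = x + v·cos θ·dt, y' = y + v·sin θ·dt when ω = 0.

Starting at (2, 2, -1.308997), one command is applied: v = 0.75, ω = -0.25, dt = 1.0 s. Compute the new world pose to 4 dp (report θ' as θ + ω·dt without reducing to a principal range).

(2.1020, 1.2589, -1.5590)

θ' = -1.3090 + -0.25·1.0 = -1.5590
R = v/ω = 0.75/-0.25 = -3.0000
x' = 2 + -3.0000·(sin -1.5590 − sin -1.3090) = 2.1020
y' = 2 − -3.0000·(cos -1.5590 − cos -1.3090) = 1.2589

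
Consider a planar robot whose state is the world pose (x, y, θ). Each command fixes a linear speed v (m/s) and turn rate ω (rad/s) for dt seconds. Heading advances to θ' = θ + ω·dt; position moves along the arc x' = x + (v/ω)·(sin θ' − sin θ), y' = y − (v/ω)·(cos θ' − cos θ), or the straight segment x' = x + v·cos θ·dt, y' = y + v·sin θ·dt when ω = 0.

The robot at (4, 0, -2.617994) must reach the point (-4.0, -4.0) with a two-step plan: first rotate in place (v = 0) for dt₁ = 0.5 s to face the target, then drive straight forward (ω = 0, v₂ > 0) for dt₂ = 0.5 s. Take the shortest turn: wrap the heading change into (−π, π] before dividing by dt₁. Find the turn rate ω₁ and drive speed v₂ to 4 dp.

heading to target = atan2(-4−0, -4−4) = -2.6779
Δθ = wrap(-2.6779 − -2.6180) = -0.0600; ω₁ = Δθ/dt₁ = -0.1199
distance = √((-4−4)² + (-4−0)²) = 8.9443; v₂ = distance/dt₂ = 17.8885

ω₁ = -0.1199, v₂ = 17.8885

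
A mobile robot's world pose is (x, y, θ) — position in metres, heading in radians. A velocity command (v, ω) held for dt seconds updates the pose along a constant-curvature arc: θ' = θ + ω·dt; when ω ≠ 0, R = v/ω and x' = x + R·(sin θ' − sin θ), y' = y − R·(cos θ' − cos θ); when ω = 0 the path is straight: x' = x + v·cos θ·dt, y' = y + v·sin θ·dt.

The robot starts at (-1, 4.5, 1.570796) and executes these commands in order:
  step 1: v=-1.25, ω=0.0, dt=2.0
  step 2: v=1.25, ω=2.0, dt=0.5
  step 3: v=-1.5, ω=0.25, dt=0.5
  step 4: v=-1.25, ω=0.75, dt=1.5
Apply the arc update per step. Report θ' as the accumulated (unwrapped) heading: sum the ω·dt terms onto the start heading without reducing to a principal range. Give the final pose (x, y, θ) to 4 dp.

step 1: θ'=1.5708 (straight) → pose (-1.0000, 2.0000, 1.5708)
step 2: θ'=2.5708 (R=0.6250) → pose (-1.2873, 2.5259, 2.5708)
step 3: θ'=2.6958 (R=-6.0000) → pose (-0.6326, 2.1611, 2.6958)
step 4: θ'=3.8208 (R=-1.6667) → pose (1.1330, 2.3681, 3.8208)

(1.1330, 2.3681, 3.8208)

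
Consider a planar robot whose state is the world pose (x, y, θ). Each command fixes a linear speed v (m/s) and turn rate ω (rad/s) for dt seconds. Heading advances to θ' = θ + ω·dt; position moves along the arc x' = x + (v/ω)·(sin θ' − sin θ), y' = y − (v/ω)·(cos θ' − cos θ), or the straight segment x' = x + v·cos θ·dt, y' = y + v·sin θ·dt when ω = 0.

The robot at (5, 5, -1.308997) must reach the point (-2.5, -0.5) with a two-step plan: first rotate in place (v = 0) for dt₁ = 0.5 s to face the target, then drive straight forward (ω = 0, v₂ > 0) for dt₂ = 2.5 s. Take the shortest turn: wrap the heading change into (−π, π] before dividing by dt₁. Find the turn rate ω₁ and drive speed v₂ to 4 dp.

ω₁ = -2.3997, v₂ = 3.7202

heading to target = atan2(-0.5−5, -2.5−5) = -2.5088
Δθ = wrap(-2.5088 − -1.3090) = -1.1998; ω₁ = Δθ/dt₁ = -2.3997
distance = √((-2.5−5)² + (-0.5−5)²) = 9.3005; v₂ = distance/dt₂ = 3.7202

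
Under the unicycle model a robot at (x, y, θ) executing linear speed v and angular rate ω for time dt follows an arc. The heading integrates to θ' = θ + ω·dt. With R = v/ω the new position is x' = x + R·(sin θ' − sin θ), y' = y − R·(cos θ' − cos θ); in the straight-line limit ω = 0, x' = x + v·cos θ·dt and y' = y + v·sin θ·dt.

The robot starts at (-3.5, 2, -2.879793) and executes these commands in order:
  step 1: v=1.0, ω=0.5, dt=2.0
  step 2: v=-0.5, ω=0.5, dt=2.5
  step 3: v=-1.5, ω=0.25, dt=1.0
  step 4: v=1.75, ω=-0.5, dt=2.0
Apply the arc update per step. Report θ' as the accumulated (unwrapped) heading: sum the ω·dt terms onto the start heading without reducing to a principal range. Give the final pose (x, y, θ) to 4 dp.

(-4.4220, -0.0740, -1.3798)

step 1: θ'=-1.8798 (R=2.0000) → pose (-4.8876, 0.6764, -1.8798)
step 2: θ'=-0.6298 (R=-1.0000) → pose (-5.2513, 1.7886, -0.6298)
step 3: θ'=-0.3798 (R=-6.0000) → pose (-6.5608, 2.5122, -0.3798)
step 4: θ'=-1.3798 (R=-3.5000) → pose (-4.4220, -0.0740, -1.3798)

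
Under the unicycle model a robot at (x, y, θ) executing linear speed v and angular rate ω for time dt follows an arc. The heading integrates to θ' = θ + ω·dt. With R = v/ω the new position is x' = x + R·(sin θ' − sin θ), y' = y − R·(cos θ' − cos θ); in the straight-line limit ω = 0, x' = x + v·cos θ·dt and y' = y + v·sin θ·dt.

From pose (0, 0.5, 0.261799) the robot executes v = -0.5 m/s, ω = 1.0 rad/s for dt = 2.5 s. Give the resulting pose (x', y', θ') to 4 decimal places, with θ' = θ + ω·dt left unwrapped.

(-0.0560, -0.4473, 2.7618)

θ' = 0.2618 + 1.0·2.5 = 2.7618
R = v/ω = -0.5/1.0 = -0.5000
x' = 0 + -0.5000·(sin 2.7618 − sin 0.2618) = -0.0560
y' = 0.5 − -0.5000·(cos 2.7618 − cos 0.2618) = -0.4473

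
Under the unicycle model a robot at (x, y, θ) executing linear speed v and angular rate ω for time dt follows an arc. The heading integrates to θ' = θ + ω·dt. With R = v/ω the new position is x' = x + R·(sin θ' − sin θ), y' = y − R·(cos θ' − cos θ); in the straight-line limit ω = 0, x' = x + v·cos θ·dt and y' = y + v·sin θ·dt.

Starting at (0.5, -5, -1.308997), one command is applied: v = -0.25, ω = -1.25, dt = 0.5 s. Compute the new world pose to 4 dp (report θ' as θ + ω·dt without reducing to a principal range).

(0.5062, -4.8772, -1.9340)

θ' = -1.3090 + -1.25·0.5 = -1.9340
R = v/ω = -0.25/-1.25 = 0.2000
x' = 0.5 + 0.2000·(sin -1.9340 − sin -1.3090) = 0.5062
y' = -5 − 0.2000·(cos -1.9340 − cos -1.3090) = -4.8772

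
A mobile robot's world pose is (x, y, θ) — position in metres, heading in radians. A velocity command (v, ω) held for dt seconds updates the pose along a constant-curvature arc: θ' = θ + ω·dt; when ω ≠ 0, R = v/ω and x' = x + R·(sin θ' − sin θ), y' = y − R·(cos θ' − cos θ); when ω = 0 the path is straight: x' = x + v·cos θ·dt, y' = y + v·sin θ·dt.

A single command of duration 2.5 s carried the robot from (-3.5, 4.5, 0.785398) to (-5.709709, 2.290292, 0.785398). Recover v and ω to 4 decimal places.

v = -1.2500, ω = 0.0000

Δθ = 0.785398 − 0.785398 = 0.000000
ω = Δθ/dt = 0.000000/2.5 = 0.0000
ω = 0 → v = (Δx·cos θ + Δy·sin θ)/dt = -1.2500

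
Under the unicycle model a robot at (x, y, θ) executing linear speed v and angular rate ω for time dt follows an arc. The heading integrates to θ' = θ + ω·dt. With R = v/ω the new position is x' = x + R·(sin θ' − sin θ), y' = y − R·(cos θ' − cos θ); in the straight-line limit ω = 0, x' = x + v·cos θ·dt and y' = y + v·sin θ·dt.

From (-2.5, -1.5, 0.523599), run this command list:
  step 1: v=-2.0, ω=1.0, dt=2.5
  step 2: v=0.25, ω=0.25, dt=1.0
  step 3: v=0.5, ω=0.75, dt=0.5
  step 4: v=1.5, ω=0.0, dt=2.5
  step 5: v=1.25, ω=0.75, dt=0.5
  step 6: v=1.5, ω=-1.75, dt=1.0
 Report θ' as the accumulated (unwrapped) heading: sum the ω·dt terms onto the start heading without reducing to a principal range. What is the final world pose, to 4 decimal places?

(-7.2922, -7.5257, 2.2736)

step 1: θ'=3.0236 (R=-2.0000) → pose (-1.7354, -5.2181, 3.0236)
step 2: θ'=3.2736 (R=1.0000) → pose (-1.9848, -5.2199, 3.2736)
step 3: θ'=3.6486 (R=0.6667) → pose (-2.2207, -5.2980, 3.6486)
step 4: θ'=3.6486 (straight) → pose (-5.4990, -7.1188, 3.6486)
step 5: θ'=4.0236 (R=1.6667) → pose (-5.9764, -7.5165, 4.0236)
step 6: θ'=2.2736 (R=-0.8571) → pose (-7.2922, -7.5257, 2.2736)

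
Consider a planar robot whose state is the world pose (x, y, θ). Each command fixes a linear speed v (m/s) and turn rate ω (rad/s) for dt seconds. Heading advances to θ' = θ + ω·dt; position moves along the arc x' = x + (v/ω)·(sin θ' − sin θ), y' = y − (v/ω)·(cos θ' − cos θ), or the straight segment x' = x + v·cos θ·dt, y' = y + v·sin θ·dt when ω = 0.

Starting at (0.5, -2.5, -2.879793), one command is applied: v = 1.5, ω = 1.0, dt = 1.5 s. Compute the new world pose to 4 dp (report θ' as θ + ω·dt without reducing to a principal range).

θ' = -2.8798 + 1.0·1.5 = -1.3798
R = v/ω = 1.5/1.0 = 1.5000
x' = 0.5 + 1.5000·(sin -1.3798 − sin -2.8798) = -0.5845
y' = -2.5 − 1.5000·(cos -1.3798 − cos -2.8798) = -4.2337

(-0.5845, -4.2337, -1.3798)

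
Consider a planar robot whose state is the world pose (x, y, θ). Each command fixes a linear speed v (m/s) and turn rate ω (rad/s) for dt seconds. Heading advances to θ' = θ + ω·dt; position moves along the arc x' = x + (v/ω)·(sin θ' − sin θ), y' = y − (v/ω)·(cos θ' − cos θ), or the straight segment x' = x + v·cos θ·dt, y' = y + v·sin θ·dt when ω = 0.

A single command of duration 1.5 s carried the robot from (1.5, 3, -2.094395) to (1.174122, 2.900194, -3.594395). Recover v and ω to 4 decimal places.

v = 0.2500, ω = -1.0000

Δθ = -3.594395 − -2.094395 = -1.500000
ω = Δθ/dt = -1.500000/1.5 = -1.0000
R = Δx/(sin θ' − sin θ) = -0.2500
v = R·ω = -0.2500·-1.0000 = 0.2500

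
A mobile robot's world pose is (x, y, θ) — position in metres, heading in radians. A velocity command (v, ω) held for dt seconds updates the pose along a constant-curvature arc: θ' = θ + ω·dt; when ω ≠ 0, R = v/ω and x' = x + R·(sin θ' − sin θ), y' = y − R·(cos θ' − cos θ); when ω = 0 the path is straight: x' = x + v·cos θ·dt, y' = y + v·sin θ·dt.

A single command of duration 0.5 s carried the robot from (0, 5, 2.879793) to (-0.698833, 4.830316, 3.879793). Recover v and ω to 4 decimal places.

Δθ = 3.879793 − 2.879793 = 1.000000
ω = Δθ/dt = 1.000000/0.5 = 2.0000
R = Δx/(sin θ' − sin θ) = 0.7500
v = R·ω = 0.7500·2.0000 = 1.5000

v = 1.5000, ω = 2.0000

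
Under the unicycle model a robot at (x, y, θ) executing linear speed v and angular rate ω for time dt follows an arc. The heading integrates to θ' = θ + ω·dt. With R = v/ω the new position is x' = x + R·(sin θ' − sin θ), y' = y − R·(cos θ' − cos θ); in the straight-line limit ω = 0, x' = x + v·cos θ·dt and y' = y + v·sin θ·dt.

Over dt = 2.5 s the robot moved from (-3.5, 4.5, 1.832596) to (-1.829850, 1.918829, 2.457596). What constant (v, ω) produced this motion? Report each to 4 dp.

v = -1.2500, ω = 0.2500

Δθ = 2.457596 − 1.832596 = 0.625000
ω = Δθ/dt = 0.625000/2.5 = 0.2500
R = −Δy/(cos θ' − cos θ) = -5.0000
v = R·ω = -5.0000·0.2500 = -1.2500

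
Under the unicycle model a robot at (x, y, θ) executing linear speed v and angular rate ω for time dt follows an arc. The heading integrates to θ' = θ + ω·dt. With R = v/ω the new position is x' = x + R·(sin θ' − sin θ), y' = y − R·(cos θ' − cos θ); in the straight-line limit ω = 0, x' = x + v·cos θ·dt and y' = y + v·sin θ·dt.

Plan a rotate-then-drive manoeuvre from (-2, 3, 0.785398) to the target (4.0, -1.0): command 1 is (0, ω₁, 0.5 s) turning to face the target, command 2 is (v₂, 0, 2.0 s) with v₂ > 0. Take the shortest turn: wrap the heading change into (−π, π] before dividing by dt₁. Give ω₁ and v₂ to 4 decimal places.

heading to target = atan2(-1−3, 4−-2) = -0.5880
Δθ = wrap(-0.5880 − 0.7854) = -1.3734; ω₁ = Δθ/dt₁ = -2.7468
distance = √((4−-2)² + (-1−3)²) = 7.2111; v₂ = distance/dt₂ = 3.6056

ω₁ = -2.7468, v₂ = 3.6056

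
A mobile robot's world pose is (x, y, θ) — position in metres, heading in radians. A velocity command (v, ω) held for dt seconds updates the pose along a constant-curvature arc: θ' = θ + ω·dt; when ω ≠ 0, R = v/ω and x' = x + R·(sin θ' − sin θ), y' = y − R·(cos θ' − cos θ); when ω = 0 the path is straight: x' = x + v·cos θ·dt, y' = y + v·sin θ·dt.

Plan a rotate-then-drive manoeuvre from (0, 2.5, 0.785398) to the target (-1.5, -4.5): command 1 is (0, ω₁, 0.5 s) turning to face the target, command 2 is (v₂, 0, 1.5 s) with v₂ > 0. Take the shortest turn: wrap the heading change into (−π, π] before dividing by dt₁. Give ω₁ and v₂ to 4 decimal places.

ω₁ = -5.1346, v₂ = 4.7726

heading to target = atan2(-4.5−2.5, -1.5−0) = -1.7819
Δθ = wrap(-1.7819 − 0.7854) = -2.5673; ω₁ = Δθ/dt₁ = -5.1346
distance = √((-1.5−0)² + (-4.5−2.5)²) = 7.1589; v₂ = distance/dt₂ = 4.7726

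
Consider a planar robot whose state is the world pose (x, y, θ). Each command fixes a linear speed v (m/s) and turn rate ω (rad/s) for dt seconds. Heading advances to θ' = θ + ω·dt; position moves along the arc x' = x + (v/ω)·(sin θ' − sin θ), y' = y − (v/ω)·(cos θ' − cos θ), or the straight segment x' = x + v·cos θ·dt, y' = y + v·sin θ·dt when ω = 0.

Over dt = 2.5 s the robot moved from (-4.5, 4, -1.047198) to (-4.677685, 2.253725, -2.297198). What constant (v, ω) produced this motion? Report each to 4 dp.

v = 0.7500, ω = -0.5000

Δθ = -2.297198 − -1.047198 = -1.250000
ω = Δθ/dt = -1.250000/2.5 = -0.5000
R = −Δy/(cos θ' − cos θ) = -1.5000
v = R·ω = -1.5000·-0.5000 = 0.7500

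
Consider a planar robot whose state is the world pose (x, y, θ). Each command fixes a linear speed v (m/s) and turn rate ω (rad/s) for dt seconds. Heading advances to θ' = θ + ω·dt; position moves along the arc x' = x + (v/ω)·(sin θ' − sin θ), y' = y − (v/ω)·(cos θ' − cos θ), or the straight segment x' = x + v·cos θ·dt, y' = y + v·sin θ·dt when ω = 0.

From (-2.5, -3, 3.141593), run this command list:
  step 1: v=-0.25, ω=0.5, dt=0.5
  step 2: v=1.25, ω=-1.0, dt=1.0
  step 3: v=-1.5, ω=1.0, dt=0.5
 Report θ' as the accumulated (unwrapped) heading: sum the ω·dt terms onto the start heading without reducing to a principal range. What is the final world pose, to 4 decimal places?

(-2.8862, -3.0438, 2.8916)

step 1: θ'=3.3916 (R=-0.5000) → pose (-2.3763, -2.9845, 3.3916)
step 2: θ'=2.3916 (R=-1.2500) → pose (-3.5376, -2.6879, 2.3916)
step 3: θ'=2.8916 (R=-1.5000) → pose (-2.8862, -3.0438, 2.8916)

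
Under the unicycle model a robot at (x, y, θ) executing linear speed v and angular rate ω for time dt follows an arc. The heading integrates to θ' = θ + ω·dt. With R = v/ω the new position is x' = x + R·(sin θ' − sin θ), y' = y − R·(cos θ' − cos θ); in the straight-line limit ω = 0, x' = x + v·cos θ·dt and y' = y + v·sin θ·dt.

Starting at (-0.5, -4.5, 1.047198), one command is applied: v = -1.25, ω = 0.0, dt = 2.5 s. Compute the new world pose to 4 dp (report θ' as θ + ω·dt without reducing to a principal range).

(-2.0625, -7.2063, 1.0472)

θ' = 1.0472 + 0.0·2.5 = 1.0472
ω = 0 → straight: x' = -0.5 + -1.25·cos(1.0472)·2.5 = -2.0625
y' = -4.5 + -1.25·sin(1.0472)·2.5 = -7.2063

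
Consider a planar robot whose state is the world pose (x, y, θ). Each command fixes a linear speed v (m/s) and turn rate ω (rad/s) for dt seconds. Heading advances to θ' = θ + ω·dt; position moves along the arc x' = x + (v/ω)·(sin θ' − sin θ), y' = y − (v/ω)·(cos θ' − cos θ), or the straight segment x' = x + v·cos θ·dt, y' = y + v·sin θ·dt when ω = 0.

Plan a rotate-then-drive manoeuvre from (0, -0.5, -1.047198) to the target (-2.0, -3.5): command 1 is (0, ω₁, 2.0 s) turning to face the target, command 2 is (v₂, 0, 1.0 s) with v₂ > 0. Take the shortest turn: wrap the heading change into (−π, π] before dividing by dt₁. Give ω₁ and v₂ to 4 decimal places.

ω₁ = -0.5558, v₂ = 3.6056

heading to target = atan2(-3.5−-0.5, -2−0) = -2.1588
Δθ = wrap(-2.1588 − -1.0472) = -1.1116; ω₁ = Δθ/dt₁ = -0.5558
distance = √((-2−0)² + (-3.5−-0.5)²) = 3.6056; v₂ = distance/dt₂ = 3.6056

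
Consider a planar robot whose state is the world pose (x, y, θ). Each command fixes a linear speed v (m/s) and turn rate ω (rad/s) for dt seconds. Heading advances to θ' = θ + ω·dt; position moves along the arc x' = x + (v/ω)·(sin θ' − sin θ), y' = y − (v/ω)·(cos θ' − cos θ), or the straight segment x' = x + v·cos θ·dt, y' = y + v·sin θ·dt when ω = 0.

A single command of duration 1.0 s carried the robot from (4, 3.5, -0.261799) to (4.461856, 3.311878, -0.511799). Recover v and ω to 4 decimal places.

Δθ = -0.511799 − -0.261799 = -0.250000
ω = Δθ/dt = -0.250000/1.0 = -0.2500
R = Δx/(sin θ' − sin θ) = -2.0000
v = R·ω = -2.0000·-0.2500 = 0.5000

v = 0.5000, ω = -0.2500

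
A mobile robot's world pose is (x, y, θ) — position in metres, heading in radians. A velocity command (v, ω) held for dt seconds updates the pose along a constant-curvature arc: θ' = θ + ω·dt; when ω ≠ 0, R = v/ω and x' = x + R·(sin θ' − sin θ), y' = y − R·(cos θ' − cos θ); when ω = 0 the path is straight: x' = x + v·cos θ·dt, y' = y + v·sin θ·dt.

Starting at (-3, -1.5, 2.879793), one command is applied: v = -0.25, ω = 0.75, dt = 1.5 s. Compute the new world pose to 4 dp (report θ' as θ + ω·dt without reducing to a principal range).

(-2.6604, -1.3947, 4.0048)

θ' = 2.8798 + 0.75·1.5 = 4.0048
R = v/ω = -0.25/0.75 = -0.3333
x' = -3 + -0.3333·(sin 4.0048 − sin 2.8798) = -2.6604
y' = -1.5 − -0.3333·(cos 4.0048 − cos 2.8798) = -1.3947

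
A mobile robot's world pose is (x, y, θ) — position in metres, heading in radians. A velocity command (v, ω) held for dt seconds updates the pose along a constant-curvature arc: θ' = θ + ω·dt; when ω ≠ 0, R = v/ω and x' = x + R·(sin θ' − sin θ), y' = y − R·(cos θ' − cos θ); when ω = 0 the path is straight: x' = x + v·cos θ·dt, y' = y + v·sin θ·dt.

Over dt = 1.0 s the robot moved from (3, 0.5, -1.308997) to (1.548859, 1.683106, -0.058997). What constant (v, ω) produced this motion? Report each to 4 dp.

v = -2.0000, ω = 1.2500

Δθ = -0.058997 − -1.308997 = 1.250000
ω = Δθ/dt = 1.250000/1.0 = 1.2500
R = Δx/(sin θ' − sin θ) = -1.6000
v = R·ω = -1.6000·1.2500 = -2.0000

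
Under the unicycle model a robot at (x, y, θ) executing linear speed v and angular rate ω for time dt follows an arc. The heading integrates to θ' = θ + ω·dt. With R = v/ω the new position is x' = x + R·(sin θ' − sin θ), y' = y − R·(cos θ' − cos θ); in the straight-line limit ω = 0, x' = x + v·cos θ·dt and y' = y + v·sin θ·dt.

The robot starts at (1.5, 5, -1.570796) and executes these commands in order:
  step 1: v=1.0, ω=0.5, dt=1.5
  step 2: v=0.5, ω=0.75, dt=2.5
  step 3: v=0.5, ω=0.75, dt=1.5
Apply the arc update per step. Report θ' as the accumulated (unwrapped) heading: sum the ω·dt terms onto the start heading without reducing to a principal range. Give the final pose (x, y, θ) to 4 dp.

step 1: θ'=-0.8208 (R=2.0000) → pose (2.0366, 3.6367, -0.8208)
step 2: θ'=1.0542 (R=0.6667) → pose (3.1041, 3.7619, 1.0542)
step 3: θ'=2.1792 (R=0.6667) → pose (3.0715, 4.4722, 2.1792)

(3.0715, 4.4722, 2.1792)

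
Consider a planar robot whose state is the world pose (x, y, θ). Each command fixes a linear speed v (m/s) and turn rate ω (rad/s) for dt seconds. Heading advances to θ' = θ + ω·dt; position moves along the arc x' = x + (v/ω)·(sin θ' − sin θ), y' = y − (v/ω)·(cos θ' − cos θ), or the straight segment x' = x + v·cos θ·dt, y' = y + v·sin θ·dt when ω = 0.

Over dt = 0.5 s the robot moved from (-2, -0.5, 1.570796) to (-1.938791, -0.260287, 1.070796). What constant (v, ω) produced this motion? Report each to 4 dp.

v = 0.5000, ω = -1.0000

Δθ = 1.070796 − 1.570796 = -0.500000
ω = Δθ/dt = -0.500000/0.5 = -1.0000
R = −Δy/(cos θ' − cos θ) = -0.5000
v = R·ω = -0.5000·-1.0000 = 0.5000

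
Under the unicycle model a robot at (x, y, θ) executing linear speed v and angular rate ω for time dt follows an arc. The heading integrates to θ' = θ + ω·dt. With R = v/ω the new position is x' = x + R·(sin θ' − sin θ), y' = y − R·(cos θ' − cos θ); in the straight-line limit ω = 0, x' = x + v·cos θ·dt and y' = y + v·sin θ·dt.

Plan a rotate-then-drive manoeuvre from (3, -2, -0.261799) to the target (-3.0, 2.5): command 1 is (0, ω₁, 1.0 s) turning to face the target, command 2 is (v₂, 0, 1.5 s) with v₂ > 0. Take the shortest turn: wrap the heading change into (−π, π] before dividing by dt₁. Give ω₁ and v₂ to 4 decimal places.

heading to target = atan2(2.5−-2, -3−3) = 2.4981
Δθ = wrap(2.4981 − -0.2618) = 2.7599; ω₁ = Δθ/dt₁ = 2.7599
distance = √((-3−3)² + (2.5−-2)²) = 7.5000; v₂ = distance/dt₂ = 5.0000

ω₁ = 2.7599, v₂ = 5.0000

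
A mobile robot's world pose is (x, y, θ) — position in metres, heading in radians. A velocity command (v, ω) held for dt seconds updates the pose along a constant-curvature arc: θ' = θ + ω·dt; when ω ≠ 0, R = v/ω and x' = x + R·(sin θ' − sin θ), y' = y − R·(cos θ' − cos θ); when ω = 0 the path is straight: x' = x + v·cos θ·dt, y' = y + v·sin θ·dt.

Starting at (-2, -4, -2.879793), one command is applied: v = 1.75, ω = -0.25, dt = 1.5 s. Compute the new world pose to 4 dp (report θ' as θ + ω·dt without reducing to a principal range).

θ' = -2.8798 + -0.25·1.5 = -3.2548
R = v/ω = 1.75/-0.25 = -7.0000
x' = -2 + -7.0000·(sin -3.2548 − sin -2.8798) = -4.6024
y' = -4 − -7.0000·(cos -3.2548 − cos -2.8798) = -4.1937

(-4.6024, -4.1937, -3.2548)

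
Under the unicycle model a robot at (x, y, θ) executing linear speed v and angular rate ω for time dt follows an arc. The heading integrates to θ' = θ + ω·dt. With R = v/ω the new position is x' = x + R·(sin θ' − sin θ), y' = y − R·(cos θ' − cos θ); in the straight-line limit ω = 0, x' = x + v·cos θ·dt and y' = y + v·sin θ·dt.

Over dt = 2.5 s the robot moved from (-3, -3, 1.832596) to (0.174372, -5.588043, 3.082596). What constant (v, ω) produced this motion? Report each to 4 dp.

Δθ = 3.082596 − 1.832596 = 1.250000
ω = Δθ/dt = 1.250000/2.5 = 0.5000
R = Δx/(sin θ' − sin θ) = -3.5000
v = R·ω = -3.5000·0.5000 = -1.7500

v = -1.7500, ω = 0.5000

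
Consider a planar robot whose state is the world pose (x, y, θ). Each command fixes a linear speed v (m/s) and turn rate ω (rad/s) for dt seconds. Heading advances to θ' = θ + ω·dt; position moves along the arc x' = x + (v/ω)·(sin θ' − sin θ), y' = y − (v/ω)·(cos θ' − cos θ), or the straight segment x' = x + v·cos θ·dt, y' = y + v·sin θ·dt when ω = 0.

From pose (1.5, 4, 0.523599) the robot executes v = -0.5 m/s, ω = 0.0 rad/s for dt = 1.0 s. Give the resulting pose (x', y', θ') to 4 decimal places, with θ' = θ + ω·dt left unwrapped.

(1.0670, 3.7500, 0.5236)

θ' = 0.5236 + 0.0·1.0 = 0.5236
ω = 0 → straight: x' = 1.5 + -0.5·cos(0.5236)·1.0 = 1.0670
y' = 4 + -0.5·sin(0.5236)·1.0 = 3.7500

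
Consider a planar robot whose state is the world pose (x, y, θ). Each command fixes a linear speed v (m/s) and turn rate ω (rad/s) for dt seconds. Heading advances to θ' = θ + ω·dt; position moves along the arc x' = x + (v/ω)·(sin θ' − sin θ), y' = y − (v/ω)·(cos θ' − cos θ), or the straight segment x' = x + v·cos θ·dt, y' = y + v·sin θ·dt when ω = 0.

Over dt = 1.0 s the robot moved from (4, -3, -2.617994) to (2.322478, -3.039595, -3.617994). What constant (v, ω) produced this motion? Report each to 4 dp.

Δθ = -3.617994 − -2.617994 = -1.000000
ω = Δθ/dt = -1.000000/1.0 = -1.0000
R = Δx/(sin θ' − sin θ) = -1.7500
v = R·ω = -1.7500·-1.0000 = 1.7500

v = 1.7500, ω = -1.0000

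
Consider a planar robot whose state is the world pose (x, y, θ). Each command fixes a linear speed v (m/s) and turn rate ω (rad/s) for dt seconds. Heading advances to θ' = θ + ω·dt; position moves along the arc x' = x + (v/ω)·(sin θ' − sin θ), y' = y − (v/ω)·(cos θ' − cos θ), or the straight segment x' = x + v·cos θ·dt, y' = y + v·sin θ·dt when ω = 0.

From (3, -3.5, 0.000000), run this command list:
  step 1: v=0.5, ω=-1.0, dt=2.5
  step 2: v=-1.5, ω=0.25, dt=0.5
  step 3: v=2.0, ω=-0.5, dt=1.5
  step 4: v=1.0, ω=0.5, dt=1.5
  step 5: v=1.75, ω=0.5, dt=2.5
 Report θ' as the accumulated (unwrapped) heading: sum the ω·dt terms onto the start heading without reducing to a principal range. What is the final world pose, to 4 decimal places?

step 1: θ'=-2.5000 (R=-0.5000) → pose (3.2992, -4.4006, -2.5000)
step 2: θ'=-2.3750 (R=-6.0000) → pose (3.8705, -3.9154, -2.3750)
step 3: θ'=-3.1250 (R=-4.0000) → pose (1.1621, -5.0337, -3.1250)
step 4: θ'=-2.3750 (R=2.0000) → pose (-0.1920, -5.5929, -2.3750)
step 5: θ'=-1.1250 (R=3.5000) → pose (-0.9221, -9.6230, -1.1250)

(-0.9221, -9.6230, -1.1250)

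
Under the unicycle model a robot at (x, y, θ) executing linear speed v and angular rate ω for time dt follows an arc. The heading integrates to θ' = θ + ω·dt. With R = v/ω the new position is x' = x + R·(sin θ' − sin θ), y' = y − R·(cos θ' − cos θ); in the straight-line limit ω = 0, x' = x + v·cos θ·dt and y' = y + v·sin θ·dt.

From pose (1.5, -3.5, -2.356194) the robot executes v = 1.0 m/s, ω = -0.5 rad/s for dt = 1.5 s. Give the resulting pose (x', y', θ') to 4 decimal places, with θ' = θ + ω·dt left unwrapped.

θ' = -2.3562 + -0.5·1.5 = -3.1062
R = v/ω = 1.0/-0.5 = -2.0000
x' = 1.5 + -2.0000·(sin -3.1062 − sin -2.3562) = 0.1566
y' = -3.5 − -2.0000·(cos -3.1062 − cos -2.3562) = -4.0845

(0.1566, -4.0845, -3.1062)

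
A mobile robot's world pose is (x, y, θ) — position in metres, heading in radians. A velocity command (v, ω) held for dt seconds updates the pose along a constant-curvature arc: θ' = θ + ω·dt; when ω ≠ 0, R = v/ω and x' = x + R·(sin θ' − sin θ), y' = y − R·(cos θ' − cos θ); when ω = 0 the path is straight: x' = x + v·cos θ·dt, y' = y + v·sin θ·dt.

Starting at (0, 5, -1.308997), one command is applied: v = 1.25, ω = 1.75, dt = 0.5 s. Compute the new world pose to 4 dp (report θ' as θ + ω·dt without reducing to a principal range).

θ' = -1.3090 + 1.75·0.5 = -0.4340
R = v/ω = 1.25/1.75 = 0.7143
x' = 0 + 0.7143·(sin -0.4340 − sin -1.3090) = 0.3896
y' = 5 − 0.7143·(cos -0.4340 − cos -1.3090) = 4.5368

(0.3896, 4.5368, -0.4340)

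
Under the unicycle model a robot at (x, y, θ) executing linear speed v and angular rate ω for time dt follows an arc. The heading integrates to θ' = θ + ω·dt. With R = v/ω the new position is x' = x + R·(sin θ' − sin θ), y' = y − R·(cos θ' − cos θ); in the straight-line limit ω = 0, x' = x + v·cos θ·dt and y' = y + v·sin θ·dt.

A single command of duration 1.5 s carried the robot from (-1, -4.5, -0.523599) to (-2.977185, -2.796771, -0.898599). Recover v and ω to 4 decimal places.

Δθ = -0.898599 − -0.523599 = -0.375000
ω = Δθ/dt = -0.375000/1.5 = -0.2500
R = Δx/(sin θ' − sin θ) = 7.0000
v = R·ω = 7.0000·-0.2500 = -1.7500

v = -1.7500, ω = -0.2500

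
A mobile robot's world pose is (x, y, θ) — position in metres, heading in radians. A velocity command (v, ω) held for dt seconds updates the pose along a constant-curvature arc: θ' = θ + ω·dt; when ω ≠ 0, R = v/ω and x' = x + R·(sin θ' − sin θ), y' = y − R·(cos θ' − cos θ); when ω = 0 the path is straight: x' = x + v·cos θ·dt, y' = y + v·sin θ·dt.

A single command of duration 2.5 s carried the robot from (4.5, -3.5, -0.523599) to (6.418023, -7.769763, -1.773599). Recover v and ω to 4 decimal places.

Δθ = -1.773599 − -0.523599 = -1.250000
ω = Δθ/dt = -1.250000/2.5 = -0.5000
R = −Δy/(cos θ' − cos θ) = -4.0000
v = R·ω = -4.0000·-0.5000 = 2.0000

v = 2.0000, ω = -0.5000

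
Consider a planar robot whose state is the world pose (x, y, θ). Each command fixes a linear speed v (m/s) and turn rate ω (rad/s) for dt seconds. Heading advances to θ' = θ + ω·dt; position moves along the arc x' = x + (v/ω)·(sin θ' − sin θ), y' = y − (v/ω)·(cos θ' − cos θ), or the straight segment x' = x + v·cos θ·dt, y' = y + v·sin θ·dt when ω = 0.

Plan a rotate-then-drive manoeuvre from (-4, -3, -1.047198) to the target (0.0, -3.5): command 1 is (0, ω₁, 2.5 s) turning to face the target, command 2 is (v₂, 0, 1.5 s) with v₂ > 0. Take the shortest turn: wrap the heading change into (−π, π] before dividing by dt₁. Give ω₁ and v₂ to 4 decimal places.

heading to target = atan2(-3.5−-3, 0−-4) = -0.1244
Δθ = wrap(-0.1244 − -1.0472) = 0.9228; ω₁ = Δθ/dt₁ = 0.3691
distance = √((0−-4)² + (-3.5−-3)²) = 4.0311; v₂ = distance/dt₂ = 2.6874

ω₁ = 0.3691, v₂ = 2.6874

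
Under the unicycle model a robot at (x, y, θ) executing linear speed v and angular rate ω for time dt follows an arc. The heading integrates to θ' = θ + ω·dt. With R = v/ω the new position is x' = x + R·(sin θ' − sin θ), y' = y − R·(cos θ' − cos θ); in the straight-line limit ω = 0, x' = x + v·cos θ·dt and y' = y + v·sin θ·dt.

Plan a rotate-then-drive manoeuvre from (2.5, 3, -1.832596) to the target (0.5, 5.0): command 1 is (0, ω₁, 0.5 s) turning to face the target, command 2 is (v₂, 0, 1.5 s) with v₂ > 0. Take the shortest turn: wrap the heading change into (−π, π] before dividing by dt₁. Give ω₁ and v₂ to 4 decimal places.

heading to target = atan2(5−3, 0.5−2.5) = 2.3562
Δθ = wrap(2.3562 − -1.8326) = -2.0944; ω₁ = Δθ/dt₁ = -4.1888
distance = √((0.5−2.5)² + (5−3)²) = 2.8284; v₂ = distance/dt₂ = 1.8856

ω₁ = -4.1888, v₂ = 1.8856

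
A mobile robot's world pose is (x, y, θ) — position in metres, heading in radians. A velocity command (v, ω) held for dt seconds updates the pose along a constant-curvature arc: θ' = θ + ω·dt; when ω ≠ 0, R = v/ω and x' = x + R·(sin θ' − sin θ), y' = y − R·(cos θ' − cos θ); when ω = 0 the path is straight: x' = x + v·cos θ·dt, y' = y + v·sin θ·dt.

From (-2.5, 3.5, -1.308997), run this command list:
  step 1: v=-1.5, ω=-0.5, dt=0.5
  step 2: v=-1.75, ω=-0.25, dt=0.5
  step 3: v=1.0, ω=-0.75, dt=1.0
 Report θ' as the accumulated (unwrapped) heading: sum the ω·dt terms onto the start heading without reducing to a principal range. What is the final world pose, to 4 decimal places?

(-3.0158, 4.2517, -2.4340)

step 1: θ'=-1.5590 (R=3.0000) → pose (-2.6020, 4.2411, -1.5590)
step 2: θ'=-1.6840 (R=7.0000) → pose (-2.5577, 5.1144, -1.6840)
step 3: θ'=-2.4340 (R=-1.3333) → pose (-3.0158, 4.2517, -2.4340)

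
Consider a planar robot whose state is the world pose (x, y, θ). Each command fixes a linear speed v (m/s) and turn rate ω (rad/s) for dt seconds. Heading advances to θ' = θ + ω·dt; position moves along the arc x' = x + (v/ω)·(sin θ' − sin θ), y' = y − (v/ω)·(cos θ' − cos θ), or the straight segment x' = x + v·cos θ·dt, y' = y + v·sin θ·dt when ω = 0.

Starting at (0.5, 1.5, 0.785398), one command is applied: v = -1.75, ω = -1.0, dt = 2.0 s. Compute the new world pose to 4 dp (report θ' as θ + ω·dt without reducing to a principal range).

θ' = 0.7854 + -1.0·2.0 = -1.2146
R = v/ω = -1.75/-1.0 = 1.7500
x' = 0.5 + 1.7500·(sin -1.2146 − sin 0.7854) = -2.3776
y' = 1.5 − 1.7500·(cos -1.2146 − cos 0.7854) = 2.1272

(-2.3776, 2.1272, -1.2146)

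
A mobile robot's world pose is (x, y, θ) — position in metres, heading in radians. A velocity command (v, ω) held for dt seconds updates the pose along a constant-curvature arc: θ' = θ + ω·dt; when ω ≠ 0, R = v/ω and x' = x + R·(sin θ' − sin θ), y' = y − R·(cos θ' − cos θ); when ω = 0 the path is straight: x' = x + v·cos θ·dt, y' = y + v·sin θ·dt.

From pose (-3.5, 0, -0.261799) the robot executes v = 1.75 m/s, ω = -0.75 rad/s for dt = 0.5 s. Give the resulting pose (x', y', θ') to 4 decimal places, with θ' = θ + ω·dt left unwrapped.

(-2.7165, -0.3778, -0.6368)

θ' = -0.2618 + -0.75·0.5 = -0.6368
R = v/ω = 1.75/-0.75 = -2.3333
x' = -3.5 + -2.3333·(sin -0.6368 − sin -0.2618) = -2.7165
y' = 0 − -2.3333·(cos -0.6368 − cos -0.2618) = -0.3778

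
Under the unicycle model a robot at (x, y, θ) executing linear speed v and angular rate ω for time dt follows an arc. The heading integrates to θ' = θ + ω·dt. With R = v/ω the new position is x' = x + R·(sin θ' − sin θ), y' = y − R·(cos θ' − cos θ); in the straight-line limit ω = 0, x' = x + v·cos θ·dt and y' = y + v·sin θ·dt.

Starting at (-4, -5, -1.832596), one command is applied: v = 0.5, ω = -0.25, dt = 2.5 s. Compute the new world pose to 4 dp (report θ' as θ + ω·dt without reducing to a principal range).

(-4.6681, -6.0325, -2.4576)

θ' = -1.8326 + -0.25·2.5 = -2.4576
R = v/ω = 0.5/-0.25 = -2.0000
x' = -4 + -2.0000·(sin -2.4576 − sin -1.8326) = -4.6681
y' = -5 − -2.0000·(cos -2.4576 − cos -1.8326) = -6.0325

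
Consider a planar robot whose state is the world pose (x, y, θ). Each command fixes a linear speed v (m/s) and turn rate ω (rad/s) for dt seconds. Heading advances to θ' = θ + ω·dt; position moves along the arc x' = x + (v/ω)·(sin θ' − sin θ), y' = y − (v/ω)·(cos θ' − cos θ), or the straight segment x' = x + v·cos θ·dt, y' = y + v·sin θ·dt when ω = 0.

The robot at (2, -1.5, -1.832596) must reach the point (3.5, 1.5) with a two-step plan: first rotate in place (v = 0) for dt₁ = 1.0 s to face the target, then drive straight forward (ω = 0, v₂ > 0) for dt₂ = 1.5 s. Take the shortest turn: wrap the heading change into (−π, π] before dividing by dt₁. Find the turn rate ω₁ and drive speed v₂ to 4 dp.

ω₁ = 2.9397, v₂ = 2.2361

heading to target = atan2(1.5−-1.5, 3.5−2) = 1.1071
Δθ = wrap(1.1071 − -1.8326) = 2.9397; ω₁ = Δθ/dt₁ = 2.9397
distance = √((3.5−2)² + (1.5−-1.5)²) = 3.3541; v₂ = distance/dt₂ = 2.2361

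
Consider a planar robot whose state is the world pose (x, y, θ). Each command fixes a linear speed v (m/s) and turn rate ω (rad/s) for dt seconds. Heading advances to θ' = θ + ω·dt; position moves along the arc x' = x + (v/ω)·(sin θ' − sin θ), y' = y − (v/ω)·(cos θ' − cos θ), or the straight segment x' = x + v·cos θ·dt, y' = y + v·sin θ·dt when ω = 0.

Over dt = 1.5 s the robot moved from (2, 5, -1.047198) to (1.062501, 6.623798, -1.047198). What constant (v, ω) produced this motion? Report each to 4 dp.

Δθ = -1.047198 − -1.047198 = 0.000000
ω = Δθ/dt = 0.000000/1.5 = 0.0000
ω = 0 → v = (Δx·cos θ + Δy·sin θ)/dt = -1.2500

v = -1.2500, ω = 0.0000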